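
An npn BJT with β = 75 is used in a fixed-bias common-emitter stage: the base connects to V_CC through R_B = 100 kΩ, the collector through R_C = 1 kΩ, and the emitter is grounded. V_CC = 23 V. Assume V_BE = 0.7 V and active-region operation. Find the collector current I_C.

I_C ≈ 17 mA

Base loop: V_CC = I_B·R_B + V_BE, so I_B = (23 − 0.7)/100 kΩ = 0.223 mA.
In the active region I_C = β·I_B = 75 × 0.223 = 16.7 mA.
Collector loop: V_CE = V_CC − I_C·R_C = 23 − 16.7×1 = 6.27 V.
Since V_CE = 6.27 V > V_CE(sat) ≈ 0.2 V, the transistor is in the active region as assumed.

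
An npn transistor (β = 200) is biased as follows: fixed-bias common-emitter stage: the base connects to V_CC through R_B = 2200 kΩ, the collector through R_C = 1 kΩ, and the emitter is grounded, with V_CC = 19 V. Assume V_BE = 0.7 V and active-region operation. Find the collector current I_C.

Base loop: V_CC = I_B·R_B + V_BE, so I_B = (19 − 0.7)/2200 kΩ = 0.00832 mA.
In the active region I_C = β·I_B = 200 × 0.00832 = 1.66 mA.
Collector loop: V_CE = V_CC − I_C·R_C = 19 − 1.66×1 = 17.3 V.
Since V_CE = 17.3 V > V_CE(sat) ≈ 0.2 V, the transistor is in the active region as assumed.

I_C ≈ 1.7 mA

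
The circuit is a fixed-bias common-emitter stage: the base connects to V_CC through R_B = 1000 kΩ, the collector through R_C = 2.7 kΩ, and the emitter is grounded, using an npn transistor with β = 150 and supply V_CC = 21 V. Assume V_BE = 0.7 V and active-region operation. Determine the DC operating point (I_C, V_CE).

I_C ≈ 3 mA, V_CE ≈ 13 V

Base loop: V_CC = I_B·R_B + V_BE, so I_B = (21 − 0.7)/1000 kΩ = 0.0203 mA.
In the active region I_C = β·I_B = 150 × 0.0203 = 3.05 mA.
Collector loop: V_CE = V_CC − I_C·R_C = 21 − 3.05×2.7 = 12.8 V.
Since V_CE = 12.8 V > V_CE(sat) ≈ 0.2 V, the transistor is in the active region as assumed.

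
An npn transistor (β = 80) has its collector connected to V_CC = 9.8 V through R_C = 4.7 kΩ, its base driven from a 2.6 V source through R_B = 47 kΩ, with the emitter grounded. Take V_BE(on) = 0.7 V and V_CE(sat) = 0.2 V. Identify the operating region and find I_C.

Assume active: I_B = (2.6 − 0.7)/47 = 0.0404 mA, giving I_C = β·I_B = 3.23 mA.
But then V_CE = 9.8 − 3.23×4.7 = -5.4 V < V_CE(sat) = 0.2 V — impossible in the active region.
So the transistor is saturated. With V_CE = 0.2 V, I_C = (V_CC − 0.2)/R_C = 9.6/4.7 = 2.04 mA.
Check: β·I_B = 3.23 mA > I_C = 2.04 mA, confirming saturation.

saturation; I_C ≈ 2 mA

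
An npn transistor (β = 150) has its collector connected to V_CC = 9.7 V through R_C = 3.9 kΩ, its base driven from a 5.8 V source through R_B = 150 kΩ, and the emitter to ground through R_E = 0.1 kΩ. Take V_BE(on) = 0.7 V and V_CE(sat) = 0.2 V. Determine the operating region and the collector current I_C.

Assume active: I_B = (5.8 − 0.7)/(150 + 151×0.1) = 0.0309 mA, I_C = β·I_B = 4.63 mA.
Then V_CE = 9.7 − 4.63×3.9 − 4.66×0.1 = -8.84 V < 0.2 V — the active assumption fails.
Re-solve with V_CE = 0.2 V. KCL at the emitter: V_E/R_E = (V_BB−0.7−V_E)/R_B + (V_CC−0.2−V_E)/R_C, giving V_E = 0.241 V.
I_C = (V_CC − 0.2 − V_E)/R_C = (9.5 − 0.241)/3.9 = 2.37 mA.
Check: I_B = (5.1 − 0.241)/150 = 0.0324 mA, and β·I_B = 4.86 mA > I_C, confirming saturation.

saturation; I_C ≈ 2.4 mA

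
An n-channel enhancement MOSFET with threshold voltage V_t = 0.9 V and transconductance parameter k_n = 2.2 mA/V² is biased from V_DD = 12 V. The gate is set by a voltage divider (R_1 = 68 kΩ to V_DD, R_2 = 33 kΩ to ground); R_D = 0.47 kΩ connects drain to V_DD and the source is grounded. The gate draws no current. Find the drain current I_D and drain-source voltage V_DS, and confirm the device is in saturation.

V_G = V_DD·R_2/(R_1+R_2) = 12×33/101 = 3.92 V. With the source grounded, V_GS = V_G = 3.92 V.
Assume saturation: I_D = (k_n/2)(V_GS − V_t)² = (2.2/2)×(3.92 − 0.9)² = 1.1×3.02² = 10 mA.
V_DS = V_DD − I_D·R_D = 12 − 10×0.47 = 7.28 V.
Saturation requires V_DS ≥ V_GS − V_t = 3.02 V; 7.28 ≥ 3.02 ✓.

I_D ≈ 10 mA, V_DS ≈ 7.3 V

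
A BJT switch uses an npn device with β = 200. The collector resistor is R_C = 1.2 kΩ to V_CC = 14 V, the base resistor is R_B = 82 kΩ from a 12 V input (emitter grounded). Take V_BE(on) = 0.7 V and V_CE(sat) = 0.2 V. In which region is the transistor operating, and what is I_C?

Assume active: I_B = (12 − 0.7)/82 = 0.138 mA, giving I_C = β·I_B = 27.6 mA.
But then V_CE = 14 − 27.6×1.2 = -19.1 V < V_CE(sat) = 0.2 V — impossible in the active region.
So the transistor is saturated. With V_CE = 0.2 V, I_C = (V_CC − 0.2)/R_C = 13.8/1.2 = 11.5 mA.
Check: β·I_B = 27.6 mA > I_C = 11.5 mA, confirming saturation.

saturation; I_C ≈ 12 mA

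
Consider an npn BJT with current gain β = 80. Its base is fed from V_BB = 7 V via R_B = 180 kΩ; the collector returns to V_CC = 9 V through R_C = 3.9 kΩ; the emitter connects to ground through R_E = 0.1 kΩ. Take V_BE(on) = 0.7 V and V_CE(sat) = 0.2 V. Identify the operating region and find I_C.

saturation; I_C ≈ 2.2 mA

Assume active: I_B = (7 − 0.7)/(180 + 81×0.1) = 0.0335 mA, I_C = β·I_B = 2.68 mA.
Then V_CE = 9 − 2.68×3.9 − 2.71×0.1 = -1.72 V < 0.2 V — the active assumption fails.
Re-solve with V_CE = 0.2 V. KCL at the emitter: V_E/R_E = (V_BB−0.7−V_E)/R_B + (V_CC−0.2−V_E)/R_C, giving V_E = 0.223 V.
I_C = (V_CC − 0.2 − V_E)/R_C = (8.8 − 0.223)/3.9 = 2.2 mA.
Check: I_B = (6.3 − 0.223)/180 = 0.0338 mA, and β·I_B = 2.7 mA > I_C, confirming saturation.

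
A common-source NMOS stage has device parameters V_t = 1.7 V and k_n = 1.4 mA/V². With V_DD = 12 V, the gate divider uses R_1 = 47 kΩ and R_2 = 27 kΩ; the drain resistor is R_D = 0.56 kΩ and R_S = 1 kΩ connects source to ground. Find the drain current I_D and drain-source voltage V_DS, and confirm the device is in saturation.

V_G = V_DD·R_2/(R_1+R_2) = 12×27/74 = 4.38 V.
Assume saturation: I_D = (k_n/2)(V_GS − V_t)² with V_GS = V_G − I_D·R_S = 4.38 − 1·I_D.
Substituting gives 0.7·I_D² − 4.75·I_D + 5.02 = 0, with roots I_D = 1.31 or 5.48 mA.
The root I_D = 5.48 mA gives V_GS = -1.1 V ≤ V_t, so take I_D = 1.31 mA.
Then V_GS = 3.07 V and V_DS = V_DD − I_D(R_D+R_S) = 12 − 1.31×1.56 = 9.96 V.
Saturation requires V_DS ≥ V_GS − V_t = 1.37 V; 9.96 ≥ 1.37 ✓.

I_D ≈ 1.3 mA, V_DS ≈ 10 V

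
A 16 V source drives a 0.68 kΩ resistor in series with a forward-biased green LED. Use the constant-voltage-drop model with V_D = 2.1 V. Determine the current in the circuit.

I ≈ 20 mA

KVL around the loop: 16 = V_D + I·R = 2.1 + I × 0.68 kΩ.
So I = (16 − 2.1) / 0.68 kΩ = 13.9 / 0.68 = 20.4 mA.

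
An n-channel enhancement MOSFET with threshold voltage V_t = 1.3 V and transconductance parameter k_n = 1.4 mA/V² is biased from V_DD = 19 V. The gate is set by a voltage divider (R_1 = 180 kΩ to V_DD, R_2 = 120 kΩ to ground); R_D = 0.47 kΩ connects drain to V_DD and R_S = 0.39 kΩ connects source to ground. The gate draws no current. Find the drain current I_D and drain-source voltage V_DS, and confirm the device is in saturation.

V_G = V_DD·R_2/(R_1+R_2) = 19×120/300 = 7.6 V.
Assume saturation: I_D = (k_n/2)(V_GS − V_t)² with V_GS = V_G − I_D·R_S = 7.6 − 0.39·I_D.
Substituting gives 0.106·I_D² − 4.44·I_D + 27.8 = 0, with roots I_D = 7.67 or 34 mA.
The root I_D = 34 mA gives V_GS = -5.67 V ≤ V_t, so take I_D = 7.67 mA.
Then V_GS = 4.61 V and V_DS = V_DD − I_D(R_D+R_S) = 19 − 7.67×0.86 = 12.4 V.
Saturation requires V_DS ≥ V_GS − V_t = 3.31 V; 12.4 ≥ 3.31 ✓.

I_D ≈ 7.7 mA, V_DS ≈ 12 V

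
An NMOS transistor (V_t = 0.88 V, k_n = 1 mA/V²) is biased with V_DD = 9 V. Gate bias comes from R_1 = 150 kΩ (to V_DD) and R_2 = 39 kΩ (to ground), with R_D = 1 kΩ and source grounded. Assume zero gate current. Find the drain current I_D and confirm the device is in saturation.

I_D ≈ 0.48 mA

V_G = V_DD·R_2/(R_1+R_2) = 9×39/189 = 1.86 V. With the source grounded, V_GS = V_G = 1.86 V.
Assume saturation: I_D = (k_n/2)(V_GS − V_t)² = (1/2)×(1.86 − 0.88)² = 0.5×0.977² = 0.477 mA.
V_DS = V_DD − I_D·R_D = 9 − 0.477×1 = 8.52 V.
Saturation requires V_DS ≥ V_GS − V_t = 0.977 V; 8.52 ≥ 0.977 ✓.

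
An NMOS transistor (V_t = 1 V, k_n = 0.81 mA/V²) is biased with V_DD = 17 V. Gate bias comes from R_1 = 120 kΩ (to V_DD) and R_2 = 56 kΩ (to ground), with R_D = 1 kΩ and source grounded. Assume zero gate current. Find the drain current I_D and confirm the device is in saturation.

I_D ≈ 7.9 mA

V_G = V_DD·R_2/(R_1+R_2) = 17×56/176 = 5.41 V. With the source grounded, V_GS = V_G = 5.41 V.
Assume saturation: I_D = (k_n/2)(V_GS − V_t)² = (0.81/2)×(5.41 − 1)² = 0.405×4.41² = 7.87 mA.
V_DS = V_DD − I_D·R_D = 17 − 7.87×1 = 9.13 V.
Saturation requires V_DS ≥ V_GS − V_t = 4.41 V; 9.13 ≥ 4.41 ✓.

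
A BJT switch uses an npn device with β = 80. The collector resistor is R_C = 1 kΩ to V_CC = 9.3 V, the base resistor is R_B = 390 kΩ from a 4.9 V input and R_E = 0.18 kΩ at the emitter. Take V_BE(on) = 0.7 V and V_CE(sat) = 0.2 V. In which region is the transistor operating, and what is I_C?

active; I_C ≈ 0.83 mA

Assume active. Base-emitter loop: I_B = (V_BB − V_BE)/(R_B + (β+1)R_E) = (4.9 − 0.7)/(390 + 81×0.18) = 0.0104 mA.
I_C = β·I_B = 80×0.0104 = 0.83 mA.
V_CE = V_CC − I_C·R_C − I_E·R_E = 9.3 − 0.83×1 − 0.841×0.18 = 8.32 V > V_CE(sat), so the active-region assumption holds.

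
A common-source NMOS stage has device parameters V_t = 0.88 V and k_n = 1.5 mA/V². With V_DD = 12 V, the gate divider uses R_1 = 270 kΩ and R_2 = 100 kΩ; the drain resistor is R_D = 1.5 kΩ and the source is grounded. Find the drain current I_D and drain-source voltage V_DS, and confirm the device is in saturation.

I_D ≈ 4.2 mA, V_DS ≈ 5.7 V

V_G = V_DD·R_2/(R_1+R_2) = 12×100/370 = 3.24 V. With the source grounded, V_GS = V_G = 3.24 V.
Assume saturation: I_D = (k_n/2)(V_GS − V_t)² = (1.5/2)×(3.24 − 0.88)² = 0.75×2.36² = 4.19 mA.
V_DS = V_DD − I_D·R_D = 12 − 4.19×1.5 = 5.72 V.
Saturation requires V_DS ≥ V_GS − V_t = 2.36 V; 5.72 ≥ 2.36 ✓.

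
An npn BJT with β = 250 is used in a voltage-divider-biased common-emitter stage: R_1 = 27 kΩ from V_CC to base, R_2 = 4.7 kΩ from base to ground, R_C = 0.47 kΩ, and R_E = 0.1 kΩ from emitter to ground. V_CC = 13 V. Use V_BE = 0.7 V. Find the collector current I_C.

I_C ≈ 11 mA

Thevenize the base divider: V_Th = V_CC·R_2/(R_1+R_2) = 13×4.7/31.7 = 1.93 V, R_Th = R_1‖R_2 = 4 kΩ.
Base-emitter loop: V_Th = I_B·R_Th + V_BE + (β+1)I_B·R_E, so I_B = (1.93 − 0.7) / (4 + 251×0.1) = 0.0422 mA.
I_C = β·I_B = 250×0.0422 = 10.5 mA, and I_E = (β+1)I_B = 10.6 mA.
V_CE = V_CC − I_C·R_C − I_E·R_E = 13 − 10.5×0.47 − 10.6×0.1 = 6.99 V.
V_CE = 6.99 V > 0.2 V confirms active-region operation.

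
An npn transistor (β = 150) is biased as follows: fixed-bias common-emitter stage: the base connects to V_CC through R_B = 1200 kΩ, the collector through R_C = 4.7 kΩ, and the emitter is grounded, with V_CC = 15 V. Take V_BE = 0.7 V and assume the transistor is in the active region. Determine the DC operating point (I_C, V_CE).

I_C ≈ 1.8 mA, V_CE ≈ 6.6 V

Base loop: V_CC = I_B·R_B + V_BE, so I_B = (15 − 0.7)/1200 kΩ = 0.0119 mA.
In the active region I_C = β·I_B = 150 × 0.0119 = 1.79 mA.
Collector loop: V_CE = V_CC − I_C·R_C = 15 − 1.79×4.7 = 6.6 V.
Since V_CE = 6.6 V > V_CE(sat) ≈ 0.2 V, the transistor is in the active region as assumed.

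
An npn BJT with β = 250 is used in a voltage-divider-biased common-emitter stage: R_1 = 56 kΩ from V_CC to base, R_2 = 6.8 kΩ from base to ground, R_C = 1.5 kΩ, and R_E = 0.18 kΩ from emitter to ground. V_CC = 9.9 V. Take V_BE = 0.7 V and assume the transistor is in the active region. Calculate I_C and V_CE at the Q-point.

I_C ≈ 1.8 mA, V_CE ≈ 6.8 V

Thevenize the base divider: V_Th = V_CC·R_2/(R_1+R_2) = 9.9×6.8/62.8 = 1.07 V, R_Th = R_1‖R_2 = 6.06 kΩ.
Base-emitter loop: V_Th = I_B·R_Th + V_BE + (β+1)I_B·R_E, so I_B = (1.07 − 0.7) / (6.06 + 251×0.18) = 0.00726 mA.
I_C = β·I_B = 250×0.00726 = 1.81 mA, and I_E = (β+1)I_B = 1.82 mA.
V_CE = V_CC − I_C·R_C − I_E·R_E = 9.9 − 1.81×1.5 − 1.82×0.18 = 6.85 V.
V_CE = 6.85 V > 0.2 V confirms active-region operation.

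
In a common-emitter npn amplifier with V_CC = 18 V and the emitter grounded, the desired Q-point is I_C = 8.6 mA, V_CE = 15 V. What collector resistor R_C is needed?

Collector loop: V_CC = I_C·R_C + V_CE.
R_C = (V_CC − V_CE)/I_C = (18 − 15)/8.6 = 0.349 kΩ.

R_C ≈ 0.35 kΩ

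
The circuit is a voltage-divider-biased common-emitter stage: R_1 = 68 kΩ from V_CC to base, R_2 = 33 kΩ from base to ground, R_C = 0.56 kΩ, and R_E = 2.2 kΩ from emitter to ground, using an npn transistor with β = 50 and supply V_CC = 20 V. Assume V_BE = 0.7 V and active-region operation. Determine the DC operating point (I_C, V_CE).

Thevenize the base divider: V_Th = V_CC·R_2/(R_1+R_2) = 20×33/101 = 6.53 V, R_Th = R_1‖R_2 = 22.2 kΩ.
Base-emitter loop: V_Th = I_B·R_Th + V_BE + (β+1)I_B·R_E, so I_B = (6.53 − 0.7) / (22.2 + 51×2.2) = 0.0434 mA.
I_C = β·I_B = 50×0.0434 = 2.17 mA, and I_E = (β+1)I_B = 2.21 mA.
V_CE = V_CC − I_C·R_C − I_E·R_E = 20 − 2.17×0.56 − 2.21×2.2 = 13.9 V.
V_CE = 13.9 V > 0.2 V confirms active-region operation.

I_C ≈ 2.2 mA, V_CE ≈ 14 V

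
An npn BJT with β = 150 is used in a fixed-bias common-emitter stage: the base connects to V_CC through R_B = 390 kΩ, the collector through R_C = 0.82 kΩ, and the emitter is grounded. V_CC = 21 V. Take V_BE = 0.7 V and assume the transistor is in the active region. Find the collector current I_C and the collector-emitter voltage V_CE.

I_C ≈ 7.8 mA, V_CE ≈ 15 V

Base loop: V_CC = I_B·R_B + V_BE, so I_B = (21 − 0.7)/390 kΩ = 0.0521 mA.
In the active region I_C = β·I_B = 150 × 0.0521 = 7.81 mA.
Collector loop: V_CE = V_CC − I_C·R_C = 21 − 7.81×0.82 = 14.6 V.
Since V_CE = 14.6 V > V_CE(sat) ≈ 0.2 V, the transistor is in the active region as assumed.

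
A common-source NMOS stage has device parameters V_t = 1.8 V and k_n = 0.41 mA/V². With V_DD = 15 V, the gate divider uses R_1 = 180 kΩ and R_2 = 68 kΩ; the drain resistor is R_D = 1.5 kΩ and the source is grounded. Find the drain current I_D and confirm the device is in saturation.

V_G = V_DD·R_2/(R_1+R_2) = 15×68/248 = 4.11 V. With the source grounded, V_GS = V_G = 4.11 V.
Assume saturation: I_D = (k_n/2)(V_GS − V_t)² = (0.41/2)×(4.11 − 1.8)² = 0.205×2.31² = 1.1 mA.
V_DS = V_DD − I_D·R_D = 15 − 1.1×1.5 = 13.4 V.
Saturation requires V_DS ≥ V_GS − V_t = 2.31 V; 13.4 ≥ 2.31 ✓.

I_D ≈ 1.1 mA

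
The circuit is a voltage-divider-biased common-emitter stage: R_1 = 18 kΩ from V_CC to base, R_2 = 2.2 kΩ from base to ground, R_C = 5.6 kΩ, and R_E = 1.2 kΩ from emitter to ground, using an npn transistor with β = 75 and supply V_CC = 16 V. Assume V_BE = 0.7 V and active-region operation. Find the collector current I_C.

I_C ≈ 0.84 mA

Thevenize the base divider: V_Th = V_CC·R_2/(R_1+R_2) = 16×2.2/20.2 = 1.74 V, R_Th = R_1‖R_2 = 1.96 kΩ.
Base-emitter loop: V_Th = I_B·R_Th + V_BE + (β+1)I_B·R_E, so I_B = (1.74 − 0.7) / (1.96 + 76×1.2) = 0.0112 mA.
I_C = β·I_B = 75×0.0112 = 0.839 mA, and I_E = (β+1)I_B = 0.851 mA.
V_CE = V_CC − I_C·R_C − I_E·R_E = 16 − 0.839×5.6 − 0.851×1.2 = 10.3 V.
V_CE = 10.3 V > 0.2 V confirms active-region operation.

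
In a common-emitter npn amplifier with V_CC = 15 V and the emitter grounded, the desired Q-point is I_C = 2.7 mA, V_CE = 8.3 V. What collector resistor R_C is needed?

R_C ≈ 2.5 kΩ

Collector loop: V_CC = I_C·R_C + V_CE.
R_C = (V_CC − V_CE)/I_C = (15 − 8.3)/2.7 = 2.48 kΩ.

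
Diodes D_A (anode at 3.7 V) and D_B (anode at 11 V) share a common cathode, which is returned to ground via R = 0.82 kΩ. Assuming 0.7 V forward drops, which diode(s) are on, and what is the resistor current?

Assume both conduct. Then node N would need to be at both 3.7−0.7 = 3 V and 11−0.7 = 10.3 V, which is impossible.
Assume only D_B conducts: V_N = 11 − 0.7 = 10.3 V, so I_R = 10.3/0.82 = 12.6 mA.
Check D_A: its anode-to-cathode voltage is 3.7 − 10.3 = -6.6 V < 0.7 V, so it is off. The assumption is consistent.

Only D_B conducts; I_R ≈ 13 mA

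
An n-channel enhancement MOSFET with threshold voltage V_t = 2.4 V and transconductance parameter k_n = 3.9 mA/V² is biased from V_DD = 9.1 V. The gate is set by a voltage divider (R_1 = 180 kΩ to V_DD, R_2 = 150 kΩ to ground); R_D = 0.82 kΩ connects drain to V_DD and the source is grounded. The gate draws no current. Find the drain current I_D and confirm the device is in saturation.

V_G = V_DD·R_2/(R_1+R_2) = 9.1×150/330 = 4.14 V. With the source grounded, V_GS = V_G = 4.14 V.
Assume saturation: I_D = (k_n/2)(V_GS − V_t)² = (3.9/2)×(4.14 − 2.4)² = 1.95×1.74² = 5.88 mA.
V_DS = V_DD − I_D·R_D = 9.1 − 5.88×0.82 = 4.28 V.
Saturation requires V_DS ≥ V_GS − V_t = 1.74 V; 4.28 ≥ 1.74 ✓.

I_D ≈ 5.9 mA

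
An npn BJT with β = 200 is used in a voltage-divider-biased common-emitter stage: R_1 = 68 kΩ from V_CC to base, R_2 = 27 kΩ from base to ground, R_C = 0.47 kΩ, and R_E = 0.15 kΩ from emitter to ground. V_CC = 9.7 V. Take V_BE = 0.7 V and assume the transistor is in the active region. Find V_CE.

Thevenize the base divider: V_Th = V_CC·R_2/(R_1+R_2) = 9.7×27/95 = 2.76 V, R_Th = R_1‖R_2 = 19.3 kΩ.
Base-emitter loop: V_Th = I_B·R_Th + V_BE + (β+1)I_B·R_E, so I_B = (2.76 − 0.7) / (19.3 + 201×0.15) = 0.0416 mA.
I_C = β·I_B = 200×0.0416 = 8.31 mA, and I_E = (β+1)I_B = 8.36 mA.
V_CE = V_CC − I_C·R_C − I_E·R_E = 9.7 − 8.31×0.47 − 8.36×0.15 = 4.54 V.
V_CE = 4.54 V > 0.2 V confirms active-region operation.

V_CE ≈ 4.5 V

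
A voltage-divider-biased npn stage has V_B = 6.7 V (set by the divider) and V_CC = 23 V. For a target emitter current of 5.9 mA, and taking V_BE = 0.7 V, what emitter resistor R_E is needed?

V_E = V_B − V_BE = 6.7 − 0.7 = 6 V.
R_E = V_E / I_E = 6 / 5.9 = 1.02 kΩ.

R_E ≈ 1 kΩ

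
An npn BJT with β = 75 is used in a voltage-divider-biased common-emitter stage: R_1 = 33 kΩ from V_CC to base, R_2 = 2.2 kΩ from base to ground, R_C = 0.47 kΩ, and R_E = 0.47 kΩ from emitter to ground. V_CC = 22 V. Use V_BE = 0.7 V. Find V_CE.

Thevenize the base divider: V_Th = V_CC·R_2/(R_1+R_2) = 22×2.2/35.2 = 1.38 V, R_Th = R_1‖R_2 = 2.06 kΩ.
Base-emitter loop: V_Th = I_B·R_Th + V_BE + (β+1)I_B·R_E, so I_B = (1.38 − 0.7) / (2.06 + 76×0.47) = 0.0179 mA.
I_C = β·I_B = 75×0.0179 = 1.34 mA, and I_E = (β+1)I_B = 1.36 mA.
V_CE = V_CC − I_C·R_C − I_E·R_E = 22 − 1.34×0.47 − 1.36×0.47 = 20.7 V.
V_CE = 20.7 V > 0.2 V confirms active-region operation.

V_CE ≈ 21 V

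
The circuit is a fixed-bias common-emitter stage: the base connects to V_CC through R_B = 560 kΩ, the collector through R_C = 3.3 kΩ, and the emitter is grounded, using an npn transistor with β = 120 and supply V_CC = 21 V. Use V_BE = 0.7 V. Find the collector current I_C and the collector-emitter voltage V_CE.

I_C ≈ 4.4 mA, V_CE ≈ 6.6 V

Base loop: V_CC = I_B·R_B + V_BE, so I_B = (21 − 0.7)/560 kΩ = 0.0363 mA.
In the active region I_C = β·I_B = 120 × 0.0363 = 4.35 mA.
Collector loop: V_CE = V_CC − I_C·R_C = 21 − 4.35×3.3 = 6.64 V.
Since V_CE = 6.64 V > V_CE(sat) ≈ 0.2 V, the transistor is in the active region as assumed.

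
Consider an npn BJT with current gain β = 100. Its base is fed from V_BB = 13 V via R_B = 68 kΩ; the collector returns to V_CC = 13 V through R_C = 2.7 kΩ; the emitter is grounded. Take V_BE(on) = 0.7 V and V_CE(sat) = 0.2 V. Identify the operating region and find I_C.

Assume active: I_B = (13 − 0.7)/68 = 0.181 mA, giving I_C = β·I_B = 18.1 mA.
But then V_CE = 13 − 18.1×2.7 = -35.8 V < V_CE(sat) = 0.2 V — impossible in the active region.
So the transistor is saturated. With V_CE = 0.2 V, I_C = (V_CC − 0.2)/R_C = 12.8/2.7 = 4.74 mA.
Check: β·I_B = 18.1 mA > I_C = 4.74 mA, confirming saturation.

saturation; I_C ≈ 4.7 mA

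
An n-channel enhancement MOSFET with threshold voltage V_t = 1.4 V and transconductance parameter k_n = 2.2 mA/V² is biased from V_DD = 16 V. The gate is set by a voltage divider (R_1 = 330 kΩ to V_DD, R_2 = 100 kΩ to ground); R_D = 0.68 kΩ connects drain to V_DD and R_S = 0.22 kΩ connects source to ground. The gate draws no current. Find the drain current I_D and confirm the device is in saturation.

I_D ≈ 3 mA

V_G = V_DD·R_2/(R_1+R_2) = 16×100/430 = 3.72 V.
Assume saturation: I_D = (k_n/2)(V_GS − V_t)² with V_GS = V_G − I_D·R_S = 3.72 − 0.22·I_D.
Substituting gives 0.0532·I_D² − 2.12·I_D + 5.93 = 0, with roots I_D = 3.02 or 36.9 mA.
The root I_D = 36.9 mA gives V_GS = -4.39 V ≤ V_t, so take I_D = 3.02 mA.
Then V_GS = 3.06 V and V_DS = V_DD − I_D(R_D+R_S) = 16 − 3.02×0.9 = 13.3 V.
Saturation requires V_DS ≥ V_GS − V_t = 1.66 V; 13.3 ≥ 1.66 ✓.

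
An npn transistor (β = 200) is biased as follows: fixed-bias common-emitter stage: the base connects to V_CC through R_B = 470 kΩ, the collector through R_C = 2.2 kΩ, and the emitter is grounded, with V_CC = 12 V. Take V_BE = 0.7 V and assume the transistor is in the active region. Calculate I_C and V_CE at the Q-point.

I_C ≈ 4.8 mA, V_CE ≈ 1.4 V

Base loop: V_CC = I_B·R_B + V_BE, so I_B = (12 − 0.7)/470 kΩ = 0.024 mA.
In the active region I_C = β·I_B = 200 × 0.024 = 4.81 mA.
Collector loop: V_CE = V_CC − I_C·R_C = 12 − 4.81×2.2 = 1.42 V.
Since V_CE = 1.42 V > V_CE(sat) ≈ 0.2 V, the transistor is in the active region as assumed.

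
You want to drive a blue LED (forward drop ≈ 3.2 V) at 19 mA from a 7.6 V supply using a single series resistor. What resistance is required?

The resistor drops V_S − V_D = 7.6 − 3.2 = 4.4 V at 19 mA.
R = 4.4 V / 19 mA = 0.232 kΩ.

R ≈ 0.23 kΩ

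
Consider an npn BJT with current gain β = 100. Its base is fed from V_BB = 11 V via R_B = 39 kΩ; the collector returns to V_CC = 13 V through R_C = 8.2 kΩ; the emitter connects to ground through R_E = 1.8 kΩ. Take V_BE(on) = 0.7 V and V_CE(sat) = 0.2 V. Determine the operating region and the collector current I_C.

saturation; I_C ≈ 1.2 mA

Assume active: I_B = (11 − 0.7)/(39 + 101×1.8) = 0.0466 mA, I_C = β·I_B = 4.66 mA.
Then V_CE = 13 − 4.66×8.2 − 4.71×1.8 = -33.7 V < 0.2 V — the active assumption fails.
Re-solve with V_CE = 0.2 V. KCL at the emitter: V_E/R_E = (V_BB−0.7−V_E)/R_B + (V_CC−0.2−V_E)/R_C, giving V_E = 2.6 V.
I_C = (V_CC − 0.2 − V_E)/R_C = (12.8 − 2.6)/8.2 = 1.24 mA.
Check: I_B = (10.3 − 2.6)/39 = 0.198 mA, and β·I_B = 19.8 mA > I_C, confirming saturation.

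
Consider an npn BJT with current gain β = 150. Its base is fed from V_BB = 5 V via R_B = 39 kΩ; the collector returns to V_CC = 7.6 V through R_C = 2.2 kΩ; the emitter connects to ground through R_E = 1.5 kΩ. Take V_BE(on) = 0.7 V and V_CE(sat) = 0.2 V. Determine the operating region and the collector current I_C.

saturation; I_C ≈ 2 mA

Assume active: I_B = (5 − 0.7)/(39 + 151×1.5) = 0.0162 mA, I_C = β·I_B = 2.43 mA.
Then V_CE = 7.6 − 2.43×2.2 − 2.45×1.5 = -1.41 V < 0.2 V — the active assumption fails.
Re-solve with V_CE = 0.2 V. KCL at the emitter: V_E/R_E = (V_BB−0.7−V_E)/R_B + (V_CC−0.2−V_E)/R_C, giving V_E = 3.03 V.
I_C = (V_CC − 0.2 − V_E)/R_C = (7.4 − 3.03)/2.2 = 1.99 mA.
Check: I_B = (4.3 − 3.03)/39 = 0.0326 mA, and β·I_B = 4.89 mA > I_C, confirming saturation.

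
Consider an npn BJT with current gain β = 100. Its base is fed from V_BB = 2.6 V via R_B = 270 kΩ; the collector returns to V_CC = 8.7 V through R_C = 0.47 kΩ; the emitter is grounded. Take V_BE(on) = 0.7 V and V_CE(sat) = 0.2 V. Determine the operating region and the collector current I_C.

Assume active. Base-emitter loop: I_B = (V_BB − V_BE)/R_B = (2.6 − 0.7)/270 = 0.00704 mA.
I_C = β·I_B = 100×0.00704 = 0.704 mA.
V_CE = V_CC − I_C·R_C = 8.7 − 0.704×0.47 = 8.37 V > V_CE(sat), so the active-region assumption holds.

active; I_C ≈ 0.7 mA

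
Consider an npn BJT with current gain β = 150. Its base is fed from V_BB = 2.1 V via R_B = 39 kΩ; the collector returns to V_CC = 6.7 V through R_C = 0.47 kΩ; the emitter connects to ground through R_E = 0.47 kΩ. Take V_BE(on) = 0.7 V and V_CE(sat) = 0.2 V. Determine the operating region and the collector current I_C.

Assume active. Base-emitter loop: I_B = (V_BB − V_BE)/(R_B + (β+1)R_E) = (2.1 − 0.7)/(39 + 151×0.47) = 0.0127 mA.
I_C = β·I_B = 150×0.0127 = 1.91 mA.
V_CE = V_CC − I_C·R_C − I_E·R_E = 6.7 − 1.91×0.47 − 1.92×0.47 = 4.9 V > V_CE(sat), so the active-region assumption holds.

active; I_C ≈ 1.9 mA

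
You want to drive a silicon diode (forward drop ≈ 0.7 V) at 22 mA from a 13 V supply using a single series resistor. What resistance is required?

The resistor drops V_S − V_D = 13 − 0.7 = 12.3 V at 22 mA.
R = 12.3 V / 22 mA = 0.559 kΩ.

R ≈ 0.56 kΩ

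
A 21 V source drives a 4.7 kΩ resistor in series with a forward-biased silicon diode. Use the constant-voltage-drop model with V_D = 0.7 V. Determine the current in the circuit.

KVL around the loop: 21 = V_D + I·R = 0.7 + I × 4.7 kΩ.
So I = (21 − 0.7) / 4.7 kΩ = 20.3 / 4.7 = 4.32 mA.

I ≈ 4.3 mA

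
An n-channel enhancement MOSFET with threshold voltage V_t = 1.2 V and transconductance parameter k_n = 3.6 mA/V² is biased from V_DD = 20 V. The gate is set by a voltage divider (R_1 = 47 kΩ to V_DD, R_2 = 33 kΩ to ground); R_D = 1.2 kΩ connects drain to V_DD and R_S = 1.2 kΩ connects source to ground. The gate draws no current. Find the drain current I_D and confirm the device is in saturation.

I_D ≈ 4.6 mA

V_G = V_DD·R_2/(R_1+R_2) = 20×33/80 = 8.25 V.
Assume saturation: I_D = (k_n/2)(V_GS − V_t)² with V_GS = V_G − I_D·R_S = 8.25 − 1.2·I_D.
Substituting gives 2.59·I_D² − 31.5·I_D + 89.5 = 0, with roots I_D = 4.55 or 7.59 mA.
The root I_D = 7.59 mA gives V_GS = -0.853 V ≤ V_t, so take I_D = 4.55 mA.
Then V_GS = 2.79 V and V_DS = V_DD − I_D(R_D+R_S) = 20 − 4.55×2.4 = 9.08 V.
Saturation requires V_DS ≥ V_GS − V_t = 1.59 V; 9.08 ≥ 1.59 ✓.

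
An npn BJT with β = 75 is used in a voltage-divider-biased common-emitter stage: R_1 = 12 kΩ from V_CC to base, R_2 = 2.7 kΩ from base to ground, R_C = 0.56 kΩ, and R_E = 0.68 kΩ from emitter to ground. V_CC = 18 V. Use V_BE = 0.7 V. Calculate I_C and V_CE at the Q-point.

Thevenize the base divider: V_Th = V_CC·R_2/(R_1+R_2) = 18×2.7/14.7 = 3.31 V, R_Th = R_1‖R_2 = 2.2 kΩ.
Base-emitter loop: V_Th = I_B·R_Th + V_BE + (β+1)I_B·R_E, so I_B = (3.31 − 0.7) / (2.2 + 76×0.68) = 0.0484 mA.
I_C = β·I_B = 75×0.0484 = 3.63 mA, and I_E = (β+1)I_B = 3.68 mA.
V_CE = V_CC − I_C·R_C − I_E·R_E = 18 − 3.63×0.56 − 3.68×0.68 = 13.5 V.
V_CE = 13.5 V > 0.2 V confirms active-region operation.

I_C ≈ 3.6 mA, V_CE ≈ 13 V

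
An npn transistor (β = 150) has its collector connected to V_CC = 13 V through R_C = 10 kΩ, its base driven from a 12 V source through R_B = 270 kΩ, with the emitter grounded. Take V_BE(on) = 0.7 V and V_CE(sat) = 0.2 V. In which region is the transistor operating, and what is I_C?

saturation; I_C ≈ 1.3 mA

Assume active: I_B = (12 − 0.7)/270 = 0.0419 mA, giving I_C = β·I_B = 6.28 mA.
But then V_CE = 13 − 6.28×10 = -49.8 V < V_CE(sat) = 0.2 V — impossible in the active region.
So the transistor is saturated. With V_CE = 0.2 V, I_C = (V_CC − 0.2)/R_C = 12.8/10 = 1.28 mA.
Check: β·I_B = 6.28 mA > I_C = 1.28 mA, confirming saturation.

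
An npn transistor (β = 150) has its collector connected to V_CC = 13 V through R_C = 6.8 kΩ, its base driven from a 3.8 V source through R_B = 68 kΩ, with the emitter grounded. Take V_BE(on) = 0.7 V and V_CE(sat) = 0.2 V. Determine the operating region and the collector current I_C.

Assume active: I_B = (3.8 − 0.7)/68 = 0.0456 mA, giving I_C = β·I_B = 6.84 mA.
But then V_CE = 13 − 6.84×6.8 = -33.5 V < V_CE(sat) = 0.2 V — impossible in the active region.
So the transistor is saturated. With V_CE = 0.2 V, I_C = (V_CC − 0.2)/R_C = 12.8/6.8 = 1.88 mA.
Check: β·I_B = 6.84 mA > I_C = 1.88 mA, confirming saturation.

saturation; I_C ≈ 1.9 mA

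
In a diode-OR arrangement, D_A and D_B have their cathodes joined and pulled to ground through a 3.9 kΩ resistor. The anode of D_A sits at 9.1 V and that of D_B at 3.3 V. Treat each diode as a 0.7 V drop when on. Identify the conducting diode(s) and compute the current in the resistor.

Assume both conduct. Then node N would need to be at both 9.1−0.7 = 8.4 V and 3.3−0.7 = 2.6 V, which is impossible.
Assume only D_A conducts: V_N = 9.1 − 0.7 = 8.4 V, so I_R = 8.4/3.9 = 2.15 mA.
Check D_B: its anode-to-cathode voltage is 3.3 − 8.4 = -5.1 V < 0.7 V, so it is off. The assumption is consistent.

Only D_A conducts; I_R ≈ 2.2 mA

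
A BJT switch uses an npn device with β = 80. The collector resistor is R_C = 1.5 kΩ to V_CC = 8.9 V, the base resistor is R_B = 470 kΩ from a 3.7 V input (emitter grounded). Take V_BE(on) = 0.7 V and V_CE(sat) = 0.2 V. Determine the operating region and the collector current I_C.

Assume active. Base-emitter loop: I_B = (V_BB − V_BE)/R_B = (3.7 − 0.7)/470 = 0.00638 mA.
I_C = β·I_B = 80×0.00638 = 0.511 mA.
V_CE = V_CC − I_C·R_C = 8.9 − 0.511×1.5 = 8.13 V > V_CE(sat), so the active-region assumption holds.

active; I_C ≈ 0.51 mA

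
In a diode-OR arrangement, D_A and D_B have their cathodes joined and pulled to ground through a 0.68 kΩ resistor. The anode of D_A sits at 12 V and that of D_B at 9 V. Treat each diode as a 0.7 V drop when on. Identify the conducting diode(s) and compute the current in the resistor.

Assume both conduct. Then node N would need to be at both 12−0.7 = 11.3 V and 9−0.7 = 8.3 V, which is impossible.
Assume only D_A conducts: V_N = 12 − 0.7 = 11.3 V, so I_R = 11.3/0.68 = 16.6 mA.
Check D_B: its anode-to-cathode voltage is 9 − 11.3 = -2.3 V < 0.7 V, so it is off. The assumption is consistent.

Only D_A conducts; I_R ≈ 17 mA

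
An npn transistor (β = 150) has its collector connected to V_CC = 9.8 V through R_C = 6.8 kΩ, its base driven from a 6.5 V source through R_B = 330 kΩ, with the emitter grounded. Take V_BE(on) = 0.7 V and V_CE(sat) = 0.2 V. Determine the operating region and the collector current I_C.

Assume active: I_B = (6.5 − 0.7)/330 = 0.0176 mA, giving I_C = β·I_B = 2.64 mA.
But then V_CE = 9.8 − 2.64×6.8 = -8.13 V < V_CE(sat) = 0.2 V — impossible in the active region.
So the transistor is saturated. With V_CE = 0.2 V, I_C = (V_CC − 0.2)/R_C = 9.6/6.8 = 1.41 mA.
Check: β·I_B = 2.64 mA > I_C = 1.41 mA, confirming saturation.

saturation; I_C ≈ 1.4 mA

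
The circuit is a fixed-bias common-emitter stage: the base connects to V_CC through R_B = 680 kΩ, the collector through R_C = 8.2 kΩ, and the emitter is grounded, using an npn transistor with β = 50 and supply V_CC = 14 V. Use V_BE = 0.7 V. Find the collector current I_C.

Base loop: V_CC = I_B·R_B + V_BE, so I_B = (14 − 0.7)/680 kΩ = 0.0196 mA.
In the active region I_C = β·I_B = 50 × 0.0196 = 0.978 mA.
Collector loop: V_CE = V_CC − I_C·R_C = 14 − 0.978×8.2 = 5.98 V.
Since V_CE = 5.98 V > V_CE(sat) ≈ 0.2 V, the transistor is in the active region as assumed.

I_C ≈ 0.98 mA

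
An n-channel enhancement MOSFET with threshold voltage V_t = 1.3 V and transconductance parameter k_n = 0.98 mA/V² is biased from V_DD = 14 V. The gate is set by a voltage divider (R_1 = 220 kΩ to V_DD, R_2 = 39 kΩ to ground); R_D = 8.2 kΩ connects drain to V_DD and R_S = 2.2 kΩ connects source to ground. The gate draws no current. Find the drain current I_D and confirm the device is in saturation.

I_D ≈ 0.13 mA

V_G = V_DD·R_2/(R_1+R_2) = 14×39/259 = 2.11 V.
Assume saturation: I_D = (k_n/2)(V_GS − V_t)² with V_GS = V_G − I_D·R_S = 2.11 − 2.2·I_D.
Substituting gives 2.37·I_D² − 2.74·I_D + 0.32 = 0, with roots I_D = 0.132 or 1.02 mA.
The root I_D = 1.02 mA gives V_GS = -0.146 V ≤ V_t, so take I_D = 0.132 mA.
Then V_GS = 1.82 V and V_DS = V_DD − I_D(R_D+R_S) = 14 − 0.132×10.4 = 12.6 V.
Saturation requires V_DS ≥ V_GS − V_t = 0.518 V; 12.6 ≥ 0.518 ✓.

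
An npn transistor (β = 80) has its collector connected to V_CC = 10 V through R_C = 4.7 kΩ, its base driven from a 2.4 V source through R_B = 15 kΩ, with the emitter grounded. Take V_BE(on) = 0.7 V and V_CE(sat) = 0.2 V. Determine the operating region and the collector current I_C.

saturation; I_C ≈ 2.1 mA

Assume active: I_B = (2.4 − 0.7)/15 = 0.113 mA, giving I_C = β·I_B = 9.07 mA.
But then V_CE = 10 − 9.07×4.7 = -32.6 V < V_CE(sat) = 0.2 V — impossible in the active region.
So the transistor is saturated. With V_CE = 0.2 V, I_C = (V_CC − 0.2)/R_C = 9.8/4.7 = 2.09 mA.
Check: β·I_B = 9.07 mA > I_C = 2.09 mA, confirming saturation.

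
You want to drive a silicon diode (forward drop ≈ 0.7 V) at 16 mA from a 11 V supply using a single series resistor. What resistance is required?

R ≈ 0.64 kΩ

The resistor drops V_S − V_D = 11 − 0.7 = 10.3 V at 16 mA.
R = 10.3 V / 16 mA = 0.644 kΩ.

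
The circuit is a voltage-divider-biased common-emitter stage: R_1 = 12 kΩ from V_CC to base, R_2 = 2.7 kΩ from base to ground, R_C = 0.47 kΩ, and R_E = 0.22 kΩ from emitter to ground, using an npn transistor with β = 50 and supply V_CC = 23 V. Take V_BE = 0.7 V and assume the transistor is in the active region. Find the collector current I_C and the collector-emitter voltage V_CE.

I_C ≈ 13 mA, V_CE ≈ 14 V

Thevenize the base divider: V_Th = V_CC·R_2/(R_1+R_2) = 23×2.7/14.7 = 4.22 V, R_Th = R_1‖R_2 = 2.2 kΩ.
Base-emitter loop: V_Th = I_B·R_Th + V_BE + (β+1)I_B·R_E, so I_B = (4.22 − 0.7) / (2.2 + 51×0.22) = 0.263 mA.
I_C = β·I_B = 50×0.263 = 13.1 mA, and I_E = (β+1)I_B = 13.4 mA.
V_CE = V_CC − I_C·R_C − I_E·R_E = 23 − 13.1×0.47 − 13.4×0.22 = 13.9 V.
V_CE = 13.9 V > 0.2 V confirms active-region operation.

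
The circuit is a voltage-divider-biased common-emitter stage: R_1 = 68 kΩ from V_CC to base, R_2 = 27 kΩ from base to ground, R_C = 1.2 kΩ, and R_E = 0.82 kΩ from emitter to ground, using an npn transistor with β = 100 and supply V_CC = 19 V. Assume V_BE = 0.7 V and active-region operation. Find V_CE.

Thevenize the base divider: V_Th = V_CC·R_2/(R_1+R_2) = 19×27/95 = 5.4 V, R_Th = R_1‖R_2 = 19.3 kΩ.
Base-emitter loop: V_Th = I_B·R_Th + V_BE + (β+1)I_B·R_E, so I_B = (5.4 − 0.7) / (19.3 + 101×0.82) = 0.046 mA.
I_C = β·I_B = 100×0.046 = 4.6 mA, and I_E = (β+1)I_B = 4.65 mA.
V_CE = V_CC − I_C·R_C − I_E·R_E = 19 − 4.6×1.2 − 4.65×0.82 = 9.67 V.
V_CE = 9.67 V > 0.2 V confirms active-region operation.

V_CE ≈ 9.7 V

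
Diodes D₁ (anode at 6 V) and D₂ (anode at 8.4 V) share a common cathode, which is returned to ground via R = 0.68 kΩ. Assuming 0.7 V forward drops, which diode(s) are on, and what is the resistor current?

Only D₂ conducts; I_R ≈ 11 mA

Assume both conduct. Then node N would need to be at both 6−0.7 = 5.3 V and 8.4−0.7 = 7.7 V, which is impossible.
Assume only D₂ conducts: V_N = 8.4 − 0.7 = 7.7 V, so I_R = 7.7/0.68 = 11.3 mA.
Check D₁: its anode-to-cathode voltage is 6 − 7.7 = -1.7 V < 0.7 V, so it is off. The assumption is consistent.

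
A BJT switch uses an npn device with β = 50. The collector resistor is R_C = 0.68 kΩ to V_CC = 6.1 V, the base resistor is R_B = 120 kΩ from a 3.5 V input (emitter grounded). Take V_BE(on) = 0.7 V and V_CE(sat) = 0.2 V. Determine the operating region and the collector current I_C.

active; I_C ≈ 1.2 mA

Assume active. Base-emitter loop: I_B = (V_BB − V_BE)/R_B = (3.5 − 0.7)/120 = 0.0233 mA.
I_C = β·I_B = 50×0.0233 = 1.17 mA.
V_CE = V_CC − I_C·R_C = 6.1 − 1.17×0.68 = 5.31 V > V_CE(sat), so the active-region assumption holds.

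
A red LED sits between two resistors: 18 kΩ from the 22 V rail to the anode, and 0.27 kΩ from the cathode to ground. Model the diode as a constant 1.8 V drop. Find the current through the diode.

I ≈ 1.1 mA

The two resistors are in series with the diode, so KVL gives 22 = I·18 + 1.8 + I·0.27.
I = (22 − 1.8) / (18 + 0.27) kΩ = 20.2 / 18.3 = 1.11 mA.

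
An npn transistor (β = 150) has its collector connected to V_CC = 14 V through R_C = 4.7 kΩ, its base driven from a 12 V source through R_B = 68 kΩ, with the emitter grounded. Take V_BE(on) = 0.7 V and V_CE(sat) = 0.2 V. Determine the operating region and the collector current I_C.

Assume active: I_B = (12 − 0.7)/68 = 0.166 mA, giving I_C = β·I_B = 24.9 mA.
But then V_CE = 14 − 24.9×4.7 = -103 V < V_CE(sat) = 0.2 V — impossible in the active region.
So the transistor is saturated. With V_CE = 0.2 V, I_C = (V_CC − 0.2)/R_C = 13.8/4.7 = 2.94 mA.
Check: β·I_B = 24.9 mA > I_C = 2.94 mA, confirming saturation.

saturation; I_C ≈ 2.9 mA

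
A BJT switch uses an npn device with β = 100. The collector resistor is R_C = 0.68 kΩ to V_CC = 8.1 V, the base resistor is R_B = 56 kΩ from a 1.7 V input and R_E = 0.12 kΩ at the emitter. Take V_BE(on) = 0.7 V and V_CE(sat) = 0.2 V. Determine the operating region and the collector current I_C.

Assume active. Base-emitter loop: I_B = (V_BB − V_BE)/(R_B + (β+1)R_E) = (1.7 − 0.7)/(56 + 101×0.12) = 0.0147 mA.
I_C = β·I_B = 100×0.0147 = 1.47 mA.
V_CE = V_CC − I_C·R_C − I_E·R_E = 8.1 − 1.47×0.68 − 1.48×0.12 = 6.92 V > V_CE(sat), so the active-region assumption holds.

active; I_C ≈ 1.5 mA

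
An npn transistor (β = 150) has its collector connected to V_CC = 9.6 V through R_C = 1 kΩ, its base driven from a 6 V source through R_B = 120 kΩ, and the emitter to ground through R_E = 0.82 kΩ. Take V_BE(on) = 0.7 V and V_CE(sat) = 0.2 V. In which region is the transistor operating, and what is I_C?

Assume active. Base-emitter loop: I_B = (V_BB − V_BE)/(R_B + (β+1)R_E) = (6 − 0.7)/(120 + 151×0.82) = 0.0217 mA.
I_C = β·I_B = 150×0.0217 = 3.26 mA.
V_CE = V_CC − I_C·R_C − I_E·R_E = 9.6 − 3.26×1 − 3.28×0.82 = 3.65 V > V_CE(sat), so the active-region assumption holds.

active; I_C ≈ 3.3 mA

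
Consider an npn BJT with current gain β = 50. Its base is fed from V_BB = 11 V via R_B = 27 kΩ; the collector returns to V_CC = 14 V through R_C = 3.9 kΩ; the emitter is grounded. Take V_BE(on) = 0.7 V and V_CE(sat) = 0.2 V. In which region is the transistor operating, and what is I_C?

Assume active: I_B = (11 − 0.7)/27 = 0.381 mA, giving I_C = β·I_B = 19.1 mA.
But then V_CE = 14 − 19.1×3.9 = -60.4 V < V_CE(sat) = 0.2 V — impossible in the active region.
So the transistor is saturated. With V_CE = 0.2 V, I_C = (V_CC − 0.2)/R_C = 13.8/3.9 = 3.54 mA.
Check: β·I_B = 19.1 mA > I_C = 3.54 mA, confirming saturation.

saturation; I_C ≈ 3.5 mA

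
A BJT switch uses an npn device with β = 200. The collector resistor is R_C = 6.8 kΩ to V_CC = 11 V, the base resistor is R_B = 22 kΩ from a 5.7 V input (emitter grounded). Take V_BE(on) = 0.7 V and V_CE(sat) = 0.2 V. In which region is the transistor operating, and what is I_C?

Assume active: I_B = (5.7 − 0.7)/22 = 0.227 mA, giving I_C = β·I_B = 45.5 mA.
But then V_CE = 11 − 45.5×6.8 = -298 V < V_CE(sat) = 0.2 V — impossible in the active region.
So the transistor is saturated. With V_CE = 0.2 V, I_C = (V_CC − 0.2)/R_C = 10.8/6.8 = 1.59 mA.
Check: β·I_B = 45.5 mA > I_C = 1.59 mA, confirming saturation.

saturation; I_C ≈ 1.6 mA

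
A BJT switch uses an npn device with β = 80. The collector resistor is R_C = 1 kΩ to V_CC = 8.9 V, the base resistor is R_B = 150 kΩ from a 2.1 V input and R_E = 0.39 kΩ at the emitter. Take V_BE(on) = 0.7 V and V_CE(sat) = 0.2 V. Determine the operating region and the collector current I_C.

active; I_C ≈ 0.62 mA

Assume active. Base-emitter loop: I_B = (V_BB − V_BE)/(R_B + (β+1)R_E) = (2.1 − 0.7)/(150 + 81×0.39) = 0.00771 mA.
I_C = β·I_B = 80×0.00771 = 0.617 mA.
V_CE = V_CC − I_C·R_C − I_E·R_E = 8.9 − 0.617×1 − 0.624×0.39 = 8.04 V > V_CE(sat), so the active-region assumption holds.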